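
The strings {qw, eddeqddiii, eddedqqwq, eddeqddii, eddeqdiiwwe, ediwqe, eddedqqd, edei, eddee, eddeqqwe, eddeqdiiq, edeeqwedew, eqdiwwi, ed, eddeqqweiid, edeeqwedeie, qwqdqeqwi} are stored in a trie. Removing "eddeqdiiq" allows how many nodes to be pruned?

1

After clearing the end-marker at "eddeqdiiq", prune upward until reaching a node still needed by another word.
The suffix "q" (1 node) is used only by "eddeqdiiq"; the node for "eddeqdii" still has the child "w", so pruning stops there.
Nodes removed: 1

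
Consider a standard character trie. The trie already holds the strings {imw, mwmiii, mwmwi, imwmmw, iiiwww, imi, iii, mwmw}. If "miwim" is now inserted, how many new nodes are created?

4

"m" is already a path in the trie; the remaining "iwim" must be added.
So 5 − 1 = 4 new nodes.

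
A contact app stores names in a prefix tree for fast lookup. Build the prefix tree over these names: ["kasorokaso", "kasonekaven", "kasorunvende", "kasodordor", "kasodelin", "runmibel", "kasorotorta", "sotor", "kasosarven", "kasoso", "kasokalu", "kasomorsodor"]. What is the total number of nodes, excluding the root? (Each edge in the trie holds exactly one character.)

Trace insertions, counting only characters that open a new branch:
  "kasorokaso" → 10 new (k, a, s, o, r, o, k, a, s, o)
  "kasonekaven" → prefix "kaso" already present; 7 new (n, e, k, a, v, e, n)
  "kasorunvende" → prefix "kasor" already present; 7 new (u, n, v, e, n, d, e)
  "kasodordor" → prefix "kaso" already present; 6 new (d, o, r, d, o, r)
  "kasodelin" → prefix "kasod" already present; 4 new (e, l, i, n)
  "runmibel" → 8 new (r, u, n, m, i, b, e, l)
  "kasorotorta" → prefix "kasoro" already present; 5 new (t, o, r, t, a)
  "sotor" → 5 new (s, o, t, o, r)
  "kasosarven" → prefix "kaso" already present; 6 new (s, a, r, v, e, n)
  "kasoso" → prefix "kasos" already present; 1 new (o)
  "kasokalu" → prefix "kaso" already present; 4 new (k, a, l, u)
  "kasomorsodor" → prefix "kaso" already present; 8 new (m, o, r, s, o, d, o, r)
Total nodes = 10 + 7 + 7 + 6 + 4 + 8 + 5 + 5 + 6 + 1 + 4 + 8 = 71

71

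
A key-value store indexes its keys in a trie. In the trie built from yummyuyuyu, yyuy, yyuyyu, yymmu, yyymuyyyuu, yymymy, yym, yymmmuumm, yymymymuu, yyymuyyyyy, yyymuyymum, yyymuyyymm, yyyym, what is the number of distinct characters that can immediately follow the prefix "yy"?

3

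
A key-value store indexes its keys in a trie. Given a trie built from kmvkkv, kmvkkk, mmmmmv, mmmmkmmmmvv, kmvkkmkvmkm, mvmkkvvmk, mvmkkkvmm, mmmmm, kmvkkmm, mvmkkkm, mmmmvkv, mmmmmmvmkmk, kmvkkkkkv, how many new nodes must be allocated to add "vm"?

2

"vm" shares no prefix with any stored word, so all 2 characters open new nodes.
2 − 0 = 2 new nodes.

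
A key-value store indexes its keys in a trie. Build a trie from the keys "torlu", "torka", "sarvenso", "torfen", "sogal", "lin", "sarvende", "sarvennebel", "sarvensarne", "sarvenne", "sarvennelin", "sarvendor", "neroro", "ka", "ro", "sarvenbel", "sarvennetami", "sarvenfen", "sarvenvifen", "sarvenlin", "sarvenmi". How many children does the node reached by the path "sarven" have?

Follow the path "sarven" to its node, then look at its outgoing edges.
Distinct next characters after "sarven": b, d, f, l, m, n, s, v.
That node has 8 child edges.

8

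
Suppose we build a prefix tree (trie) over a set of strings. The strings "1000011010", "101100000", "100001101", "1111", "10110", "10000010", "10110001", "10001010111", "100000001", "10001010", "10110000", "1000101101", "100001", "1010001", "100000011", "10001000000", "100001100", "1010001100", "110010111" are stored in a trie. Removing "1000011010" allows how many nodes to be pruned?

1

After clearing the end-marker at "1000011010", prune upward until reaching a node still needed by another word.
The suffix "0" (1 node) is used only by "1000011010"; "100001101" is itself a stored word, so pruning stops there.
Nodes removed: 1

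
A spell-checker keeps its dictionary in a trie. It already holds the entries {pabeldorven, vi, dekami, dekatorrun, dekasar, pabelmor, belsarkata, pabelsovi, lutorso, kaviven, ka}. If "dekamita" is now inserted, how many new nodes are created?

"dekami" is already a path in the trie; the remaining "ta" must be added.
New nodes needed: |"dekamita"| − 6 = 8 − 6 = 2.

2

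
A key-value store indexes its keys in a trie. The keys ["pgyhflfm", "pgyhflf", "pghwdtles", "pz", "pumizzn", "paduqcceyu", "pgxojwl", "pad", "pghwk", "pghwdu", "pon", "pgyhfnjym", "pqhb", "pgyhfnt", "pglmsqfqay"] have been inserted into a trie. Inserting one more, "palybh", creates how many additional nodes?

"pa" is already a path in the trie; the remaining "lybh" must be added.
New nodes needed: |"palybh"| − 2 = 6 − 2 = 4.

4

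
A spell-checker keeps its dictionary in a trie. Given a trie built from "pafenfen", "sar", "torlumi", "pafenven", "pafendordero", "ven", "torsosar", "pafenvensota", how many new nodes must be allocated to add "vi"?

Walking "vi" from the root, the first 1 characters ("v") follow existing edges; "i" is the first miss.
So 2 − 1 = 1 new nodes.

1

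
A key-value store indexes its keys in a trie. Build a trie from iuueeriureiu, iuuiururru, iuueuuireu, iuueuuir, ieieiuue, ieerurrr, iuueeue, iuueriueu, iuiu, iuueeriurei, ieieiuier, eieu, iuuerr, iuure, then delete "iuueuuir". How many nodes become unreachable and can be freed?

0

After clearing the end-marker at "iuueuuir", prune upward until reaching a node still needed by another word.
Every node on "iuueuuir" is still needed (e.g. by "iuueuuireu"), so nothing is freed.
Nodes removed: 0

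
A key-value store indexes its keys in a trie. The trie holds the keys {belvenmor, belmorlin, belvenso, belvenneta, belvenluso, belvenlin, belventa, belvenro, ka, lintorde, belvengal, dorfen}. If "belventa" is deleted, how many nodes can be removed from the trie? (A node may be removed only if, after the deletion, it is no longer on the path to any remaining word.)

After clearing the end-marker at "belventa", prune upward until reaching a node still needed by another word.
The suffix "ta" (2 nodes) is used only by "belventa"; the node for "belven" still has the child "m", so pruning stops there.
Nodes removed: 2

2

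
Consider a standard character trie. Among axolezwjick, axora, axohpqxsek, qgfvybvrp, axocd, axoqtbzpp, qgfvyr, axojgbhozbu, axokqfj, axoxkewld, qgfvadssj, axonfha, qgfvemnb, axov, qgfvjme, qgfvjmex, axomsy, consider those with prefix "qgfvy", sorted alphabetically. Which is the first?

qgfvybvrp

DFS of the "qgfvy" subtree visits, in order: "qgfvybvrp", "qgfvyr"
The 1st is qgfvybvrp.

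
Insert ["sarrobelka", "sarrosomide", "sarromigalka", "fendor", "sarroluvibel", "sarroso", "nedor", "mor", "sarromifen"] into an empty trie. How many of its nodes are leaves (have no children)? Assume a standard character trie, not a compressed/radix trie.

8

Leaves are exactly the stored words that no other stored word extends.
Those words: "fendor", "mor", "nedor", "sarrobelka", "sarroluvibel", "sarromifen", "sarromigalka", "sarrosomide"
Leaf count: 8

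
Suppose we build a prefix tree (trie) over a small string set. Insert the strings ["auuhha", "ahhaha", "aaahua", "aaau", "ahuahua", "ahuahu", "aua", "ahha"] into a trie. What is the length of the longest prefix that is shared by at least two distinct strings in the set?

The deepest shared node is where two words last agree before diverging.
e.g. "ahuahu" and "ahuahua" share the prefix "ahuahu" of length 6; no pair shares a longer one.
Longest shared-prefix length: 6

6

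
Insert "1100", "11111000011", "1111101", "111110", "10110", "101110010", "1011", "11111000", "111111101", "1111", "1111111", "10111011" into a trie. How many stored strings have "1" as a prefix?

12

Walk to "1"; the words in its subtree are exactly those with that prefix.
Matches: "1011", "10110", "101110010", "10111011", "1100", "1111", "111110", "11111000", "11111000011", "1111101", "1111111", "111111101"
Count: 12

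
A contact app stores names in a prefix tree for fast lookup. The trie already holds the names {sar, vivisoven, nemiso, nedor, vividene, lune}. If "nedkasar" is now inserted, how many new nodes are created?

Walking "nedkasar" from the root, the first 3 characters ("ned") follow existing edges; "k" is the first miss.
So 8 − 3 = 5 new nodes.

5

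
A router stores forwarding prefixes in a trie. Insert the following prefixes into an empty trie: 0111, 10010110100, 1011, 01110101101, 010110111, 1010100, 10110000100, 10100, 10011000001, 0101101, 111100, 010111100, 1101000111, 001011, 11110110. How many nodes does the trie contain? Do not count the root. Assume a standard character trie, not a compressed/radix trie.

Trace insertions, counting only characters that open a new branch:
  "0111" → 4 new (0, 1, 1, 1)
  "10010110100" → 11 new (1, 0, 0, 1, 0, 1, 1, 0, 1, 0, 0)
  "1011" → prefix "10" already present; 2 new (1, 1)
  "01110101101" → prefix "0111" already present; 7 new (0, 1, 0, 1, 1, 0, 1)
  "010110111" → prefix "01" already present; 7 new (0, 1, 1, 0, 1, 1, 1)
  "1010100" → prefix "101" already present; 4 new (0, 1, 0, 0)
  "10110000100" → prefix "1011" already present; 7 new (0, 0, 0, 0, 1, 0, 0)
  "10100" → prefix "1010" already present; 1 new (0)
  "10011000001" → prefix "1001" already present; 7 new (1, 0, 0, 0, 0, 0, 1)
  "0101101" → prefix "0101101" already present; 0 new (none)
  "111100" → prefix "1" already present; 5 new (1, 1, 1, 0, 0)
  "010111100" → prefix "01011" already present; 4 new (1, 1, 0, 0)
  "1101000111" → prefix "11" already present; 8 new (0, 1, 0, 0, 0, 1, 1, 1)
  "001011" → prefix "0" already present; 5 new (0, 1, 0, 1, 1)
  "11110110" → prefix "11110" already present; 3 new (1, 1, 0)
Total nodes = 4 + 11 + 2 + 7 + 7 + 4 + 7 + 1 + 7 + 0 + 5 + 4 + 8 + 5 + 3 = 75

75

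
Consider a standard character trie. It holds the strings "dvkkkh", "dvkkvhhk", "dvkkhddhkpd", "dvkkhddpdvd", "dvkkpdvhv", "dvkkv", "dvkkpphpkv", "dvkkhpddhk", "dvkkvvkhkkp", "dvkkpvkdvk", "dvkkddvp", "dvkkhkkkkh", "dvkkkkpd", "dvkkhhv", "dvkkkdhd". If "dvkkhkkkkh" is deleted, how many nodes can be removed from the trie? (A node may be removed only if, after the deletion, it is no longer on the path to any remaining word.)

5

After clearing the end-marker at "dvkkhkkkkh", prune upward until reaching a node still needed by another word.
The suffix "kkkkh" (5 nodes) is used only by "dvkkhkkkkh"; the node for "dvkkh" still has the child "d", so pruning stops there.
Nodes removed: 5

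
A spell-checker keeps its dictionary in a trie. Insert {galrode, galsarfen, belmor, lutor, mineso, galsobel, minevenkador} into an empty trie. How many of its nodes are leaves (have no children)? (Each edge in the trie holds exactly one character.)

Leaves are exactly the stored words that no other stored word extends.
Those words: "belmor", "galrode", "galsarfen", "galsobel", "lutor", "mineso", "minevenkador"
Leaf count: 7

7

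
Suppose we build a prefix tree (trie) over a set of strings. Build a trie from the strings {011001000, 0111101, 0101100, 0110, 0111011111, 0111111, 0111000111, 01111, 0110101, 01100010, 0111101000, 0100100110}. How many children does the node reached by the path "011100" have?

1

Walk "011100" from the root, arriving at one node.
Distinct next characters after "011100": 0.
That node has 1 child edge.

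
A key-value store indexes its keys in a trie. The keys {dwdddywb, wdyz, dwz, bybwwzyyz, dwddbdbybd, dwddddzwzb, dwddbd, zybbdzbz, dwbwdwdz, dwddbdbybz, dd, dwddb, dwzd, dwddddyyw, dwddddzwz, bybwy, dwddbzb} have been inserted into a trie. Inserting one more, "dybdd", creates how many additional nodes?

4

The longest prefix of "dybdd" already in the trie is "d" (length 1).
So 5 − 1 = 4 new nodes.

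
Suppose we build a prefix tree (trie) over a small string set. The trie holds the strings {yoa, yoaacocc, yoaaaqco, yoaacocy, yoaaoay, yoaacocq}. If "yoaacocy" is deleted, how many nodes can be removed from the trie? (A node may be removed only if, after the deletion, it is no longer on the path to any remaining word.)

1

A node on "yoaacocy"'s path can go only if nothing else ends at it or branches off below it.
The suffix "y" (1 node) is used only by "yoaacocy"; the node for "yoaacoc" still has the child "c", so pruning stops there.
Nodes removed: 1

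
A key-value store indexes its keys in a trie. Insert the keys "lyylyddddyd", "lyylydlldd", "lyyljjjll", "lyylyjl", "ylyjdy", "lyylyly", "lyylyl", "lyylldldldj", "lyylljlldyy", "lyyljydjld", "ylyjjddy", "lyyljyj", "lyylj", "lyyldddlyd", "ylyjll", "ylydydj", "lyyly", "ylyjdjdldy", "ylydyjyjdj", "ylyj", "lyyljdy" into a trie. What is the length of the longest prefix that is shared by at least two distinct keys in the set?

Equivalently: take the maximum, over all pairs, of their longest common prefix length.
"lyyljydjld" and "lyyljyj" agree on "lyyljy" (6 characters) before diverging; nothing deeper is shared.
Longest shared-prefix length: 6

6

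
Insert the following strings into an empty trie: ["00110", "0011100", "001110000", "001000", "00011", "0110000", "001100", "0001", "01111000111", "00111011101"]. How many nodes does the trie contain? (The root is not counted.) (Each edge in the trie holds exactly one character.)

Trie structure (* marks end of a word):
(root)
└─ 0
   ├─ 0
   │  ├─ 0
   │  │  └─ 1 *
   │  │     └─ 1 *
   │  └─ 1
   │     ├─ 0
   │     │  └─ 0
   │     │     └─ 0 *
   │     └─ 1
   │        ├─ 0 *
   │        │  └─ 0 *
   │        └─ 1
   │           └─ 0
   │              ├─ 0 *
   │              │  └─ 0
   │              │     └─ 0 *
   │              └─ 1
   │                 └─ 1
   │                    └─ 1
   │                       └─ 0
   │                          └─ 1 *
   └─ 1
      └─ 1
         ├─ 0
         │  └─ 0
         │     └─ 0
         │        └─ 0 *
         └─ 1
            └─ 1
               └─ 0
                  └─ 0
                     └─ 0
                        └─ 1
                           └─ 1
                              └─ 1 *
Counting every labelled node above: 36.

36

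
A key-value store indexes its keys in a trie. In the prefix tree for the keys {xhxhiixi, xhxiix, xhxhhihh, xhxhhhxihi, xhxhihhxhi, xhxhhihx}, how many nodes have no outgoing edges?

6

Leaves are exactly the stored words that no other stored word extends.
Those words: "xhxhhhxihi", "xhxhhihh", "xhxhhihx", "xhxhihhxhi", "xhxhiixi", "xhxiix"
Leaf count: 6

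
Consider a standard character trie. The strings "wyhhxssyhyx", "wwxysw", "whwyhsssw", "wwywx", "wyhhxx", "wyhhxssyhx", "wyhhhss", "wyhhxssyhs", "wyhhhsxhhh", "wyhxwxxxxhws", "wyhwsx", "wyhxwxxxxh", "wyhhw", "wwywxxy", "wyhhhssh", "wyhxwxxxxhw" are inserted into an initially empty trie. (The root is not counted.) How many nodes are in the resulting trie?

Count nodes per top-level branch (shared prefixes stored once):
  'w'-branch (whwyhsssw, wwxysw, wwywx, wwywxxy, wyhhhss, wyhhhssh, wyhhhsxhhh, wyhhw, wyhhxssyhs, wyhhxssyhx, wyhhxssyhyx, wyhhxx, wyhwsx, wyhxwxxxxh, wyhxwxxxxhw, wyhxwxxxxhws): 53 nodes
Sum: 53

53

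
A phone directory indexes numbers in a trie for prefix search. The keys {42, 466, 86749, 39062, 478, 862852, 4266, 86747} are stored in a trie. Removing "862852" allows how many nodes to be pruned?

4

After clearing the end-marker at "862852", prune upward until reaching a node still needed by another word.
The suffix "2852" (4 nodes) is used only by "862852"; the node for "86" still has the child "7", so pruning stops there.
Nodes removed: 4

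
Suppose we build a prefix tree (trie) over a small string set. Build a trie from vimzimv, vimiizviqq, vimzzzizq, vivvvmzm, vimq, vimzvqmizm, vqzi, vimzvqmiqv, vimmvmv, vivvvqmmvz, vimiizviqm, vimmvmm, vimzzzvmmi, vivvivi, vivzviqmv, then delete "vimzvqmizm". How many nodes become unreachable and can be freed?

2

After clearing the end-marker at "vimzvqmizm", prune upward until reaching a node still needed by another word.
The suffix "zm" (2 nodes) is used only by "vimzvqmizm"; the node for "vimzvqmi" still has the child "q", so pruning stops there.
Nodes removed: 2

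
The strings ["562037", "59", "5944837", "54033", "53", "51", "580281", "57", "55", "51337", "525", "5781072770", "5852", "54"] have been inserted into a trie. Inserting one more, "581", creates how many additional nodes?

Walking "581" from the root, the first 2 characters ("58") follow existing edges; "1" is the first miss.
New nodes needed: |"581"| − 2 = 3 − 2 = 1.

1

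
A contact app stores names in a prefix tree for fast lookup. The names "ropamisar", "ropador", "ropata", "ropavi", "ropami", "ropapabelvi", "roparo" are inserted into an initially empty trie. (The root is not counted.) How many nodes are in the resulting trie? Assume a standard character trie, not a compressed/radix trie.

Count nodes per top-level branch (shared prefixes stored once):
  'r'-branch (ropador, ropami, ropamisar, ropapabelvi, roparo, ropata, ropavi): 25 nodes
Sum: 25

25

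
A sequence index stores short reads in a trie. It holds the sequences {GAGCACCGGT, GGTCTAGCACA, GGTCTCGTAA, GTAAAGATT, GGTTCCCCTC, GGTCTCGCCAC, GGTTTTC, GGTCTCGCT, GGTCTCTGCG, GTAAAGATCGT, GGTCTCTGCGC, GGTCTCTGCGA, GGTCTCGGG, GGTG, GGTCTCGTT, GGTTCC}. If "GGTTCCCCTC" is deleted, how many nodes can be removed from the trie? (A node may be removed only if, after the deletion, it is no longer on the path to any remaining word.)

After clearing the end-marker at "GGTTCCCCTC", prune upward until reaching a node still needed by another word.
The suffix "CCTC" (4 nodes) is used only by "GGTTCCCCTC"; "GGTTCC" is itself a stored word, so pruning stops there.
Nodes removed: 4

4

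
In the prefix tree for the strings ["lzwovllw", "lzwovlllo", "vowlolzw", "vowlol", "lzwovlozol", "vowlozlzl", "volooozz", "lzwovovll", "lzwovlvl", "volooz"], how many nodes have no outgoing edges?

9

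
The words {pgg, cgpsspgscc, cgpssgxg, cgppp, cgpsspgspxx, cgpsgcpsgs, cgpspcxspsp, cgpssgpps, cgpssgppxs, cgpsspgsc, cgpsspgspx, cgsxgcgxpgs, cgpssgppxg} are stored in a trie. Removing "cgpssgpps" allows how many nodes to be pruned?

1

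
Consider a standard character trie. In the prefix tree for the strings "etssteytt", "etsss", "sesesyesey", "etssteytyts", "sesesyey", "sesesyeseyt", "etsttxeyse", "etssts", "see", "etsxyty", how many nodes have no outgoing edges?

A leaf is a node with no children — equivalently, the end of a word that is not a proper prefix of any other stored word.
Those words: "etsss", "etssteytt", "etssteytyts", "etssts", "etsttxeyse", "etsxyty", "see", "sesesyeseyt", "sesesyey"
Leaf count: 9

9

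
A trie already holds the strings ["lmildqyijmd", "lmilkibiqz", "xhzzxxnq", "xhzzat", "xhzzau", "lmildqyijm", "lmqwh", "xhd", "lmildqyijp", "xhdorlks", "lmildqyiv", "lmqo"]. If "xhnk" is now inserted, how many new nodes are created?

Walking "xhnk" from the root, the first 2 characters ("xh") follow existing edges; "n" is the first miss.
New nodes needed: |"xhnk"| − 2 = 4 − 2 = 2.

2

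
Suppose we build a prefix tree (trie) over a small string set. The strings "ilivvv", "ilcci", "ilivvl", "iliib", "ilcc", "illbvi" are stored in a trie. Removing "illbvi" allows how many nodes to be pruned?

4

After clearing the end-marker at "illbvi", prune upward until reaching a node still needed by another word.
The suffix "lbvi" (4 nodes) is used only by "illbvi"; the node for "il" still has the child "i", so pruning stops there.
Nodes removed: 4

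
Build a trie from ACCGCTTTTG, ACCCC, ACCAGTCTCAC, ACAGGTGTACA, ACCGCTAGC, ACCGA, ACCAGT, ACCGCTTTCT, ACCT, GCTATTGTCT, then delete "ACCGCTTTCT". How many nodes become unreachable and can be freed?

Walk "ACCGCTTTCT" from the leaf back toward the root, removing each node that no remaining word uses.
The suffix "CT" (2 nodes) is used only by "ACCGCTTTCT"; the node for "ACCGCTTT" still has the child "T", so pruning stops there.
Nodes removed: 2

2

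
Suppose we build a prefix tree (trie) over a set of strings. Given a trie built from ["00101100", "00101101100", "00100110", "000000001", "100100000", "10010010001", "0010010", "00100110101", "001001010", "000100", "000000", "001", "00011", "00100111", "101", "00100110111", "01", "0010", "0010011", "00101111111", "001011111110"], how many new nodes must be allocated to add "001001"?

"001001" is already a full path in the trie; only an end-marker is added.
No new nodes are needed: 0.

0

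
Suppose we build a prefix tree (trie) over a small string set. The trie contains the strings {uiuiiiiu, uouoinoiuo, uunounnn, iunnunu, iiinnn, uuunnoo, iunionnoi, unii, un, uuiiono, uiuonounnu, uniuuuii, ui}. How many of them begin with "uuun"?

Walk to "uuun"; the words in its subtree are exactly those with that prefix.
Words under "uuun": uuunnoo
Count: 1

1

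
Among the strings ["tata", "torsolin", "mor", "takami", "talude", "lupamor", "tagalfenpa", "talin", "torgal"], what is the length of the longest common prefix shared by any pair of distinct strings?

3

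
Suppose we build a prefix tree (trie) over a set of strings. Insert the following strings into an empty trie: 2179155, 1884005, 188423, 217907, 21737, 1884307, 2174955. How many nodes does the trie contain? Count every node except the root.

Insert word by word; a character creates a node only if that edge doesn't already exist:
  "2179155" → 7 new (2, 1, 7, 9, 1, 5, 5)
  "1884005" → 7 new (1, 8, 8, 4, 0, 0, 5)
  "188423" → prefix "1884" already present; 2 new (2, 3)
  "217907" → prefix "2179" already present; 2 new (0, 7)
  "21737" → prefix "217" already present; 2 new (3, 7)
  "1884307" → prefix "1884" already present; 3 new (3, 0, 7)
  "2174955" → prefix "217" already present; 4 new (4, 9, 5, 5)
Total nodes = 7 + 7 + 2 + 2 + 2 + 3 + 4 = 27

27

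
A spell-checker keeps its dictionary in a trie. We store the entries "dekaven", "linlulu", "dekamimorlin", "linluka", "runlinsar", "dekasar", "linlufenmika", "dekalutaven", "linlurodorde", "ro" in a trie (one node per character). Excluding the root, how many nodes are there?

58

Insert word by word; a character creates a node only if that edge doesn't already exist:
  "dekaven" → 7 new (d, e, k, a, v, e, n)
  "linlulu" → 7 new (l, i, n, l, u, l, u)
  "dekamimorlin" → prefix "deka" already present; 8 new (m, i, m, o, r, l, i, n)
  "linluka" → prefix "linlu" already present; 2 new (k, a)
  "runlinsar" → 9 new (r, u, n, l, i, n, s, a, r)
  "dekasar" → prefix "deka" already present; 3 new (s, a, r)
  "linlufenmika" → prefix "linlu" already present; 7 new (f, e, n, m, i, k, a)
  "dekalutaven" → prefix "deka" already present; 7 new (l, u, t, a, v, e, n)
  "linlurodorde" → prefix "linlu" already present; 7 new (r, o, d, o, r, d, e)
  "ro" → prefix "r" already present; 1 new (o)
Total nodes = 7 + 7 + 8 + 2 + 9 + 3 + 7 + 7 + 7 + 1 = 58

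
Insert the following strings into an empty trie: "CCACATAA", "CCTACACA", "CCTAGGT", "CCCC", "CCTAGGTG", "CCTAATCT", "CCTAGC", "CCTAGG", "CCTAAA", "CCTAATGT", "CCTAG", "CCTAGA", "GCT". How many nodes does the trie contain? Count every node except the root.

Count nodes per top-level branch (shared prefixes stored once):
  'C'-branch (CCACATAA, CCCC, CCTAAA, CCTAATCT, CCTAATGT, CCTACACA, CCTAG, CCTAGA, CCTAGC, CCTAGG, CCTAGGT, CCTAGGTG): 29 nodes
  'G'-branch (GCT): 3 nodes
Sum: 32

32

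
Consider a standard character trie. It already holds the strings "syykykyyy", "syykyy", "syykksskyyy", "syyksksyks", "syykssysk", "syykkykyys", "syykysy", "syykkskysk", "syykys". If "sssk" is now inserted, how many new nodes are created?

3

The longest prefix of "sssk" already in the trie is "s" (length 1).
So 4 − 1 = 3 new nodes.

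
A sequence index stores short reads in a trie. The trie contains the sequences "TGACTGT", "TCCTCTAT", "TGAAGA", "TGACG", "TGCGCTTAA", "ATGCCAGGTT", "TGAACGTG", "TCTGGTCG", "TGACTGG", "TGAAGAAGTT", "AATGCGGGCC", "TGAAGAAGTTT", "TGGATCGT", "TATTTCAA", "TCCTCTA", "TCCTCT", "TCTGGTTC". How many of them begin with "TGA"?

7

Filter for entries beginning with "TGA":
Matches: "TGAACGTG", "TGAAGA", "TGAAGAAGTT", "TGAAGAAGTTT", "TGACG", "TGACTGG", "TGACTGT"
Count: 7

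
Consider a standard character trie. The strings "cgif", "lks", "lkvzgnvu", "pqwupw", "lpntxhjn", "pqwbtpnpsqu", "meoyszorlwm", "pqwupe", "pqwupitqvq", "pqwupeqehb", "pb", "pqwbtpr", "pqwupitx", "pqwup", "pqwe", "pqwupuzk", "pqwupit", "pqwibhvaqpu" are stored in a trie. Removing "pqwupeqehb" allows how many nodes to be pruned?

4

A node on "pqwupeqehb"'s path can go only if nothing else ends at it or branches off below it.
The suffix "qehb" (4 nodes) is used only by "pqwupeqehb"; "pqwupe" is itself a stored word, so pruning stops there.
Nodes removed: 4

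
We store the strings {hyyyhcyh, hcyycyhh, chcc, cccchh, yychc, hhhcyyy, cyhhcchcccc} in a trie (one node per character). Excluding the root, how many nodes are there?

For each word, the new-node count is its length minus the longest prefix already in the trie:
  "hyyyhcyh" → 8 new (h, y, y, y, h, c, y, h)
  "hcyycyhh" → prefix "h" already present; 7 new (c, y, y, c, y, h, h)
  "chcc" → 4 new (c, h, c, c)
  "cccchh" → prefix "c" already present; 5 new (c, c, c, h, h)
  "yychc" → 5 new (y, y, c, h, c)
  "hhhcyyy" → prefix "h" already present; 6 new (h, h, c, y, y, y)
  "cyhhcchcccc" → prefix "c" already present; 10 new (y, h, h, c, c, h, c, c, c, c)
Total nodes = 8 + 7 + 4 + 5 + 5 + 6 + 10 = 45

45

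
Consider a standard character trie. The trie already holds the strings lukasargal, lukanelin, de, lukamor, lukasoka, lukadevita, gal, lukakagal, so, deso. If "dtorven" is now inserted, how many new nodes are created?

Walking "dtorven" from the root, the first 1 characters ("d") follow existing edges; "t" is the first miss.
So 7 − 1 = 6 new nodes.

6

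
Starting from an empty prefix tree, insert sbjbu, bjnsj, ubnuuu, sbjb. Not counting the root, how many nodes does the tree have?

Count nodes per top-level branch (shared prefixes stored once):
  'b'-branch (bjnsj): 5 nodes
  's'-branch (sbjb, sbjbu): 5 nodes
  'u'-branch (ubnuuu): 6 nodes
Sum: 16

16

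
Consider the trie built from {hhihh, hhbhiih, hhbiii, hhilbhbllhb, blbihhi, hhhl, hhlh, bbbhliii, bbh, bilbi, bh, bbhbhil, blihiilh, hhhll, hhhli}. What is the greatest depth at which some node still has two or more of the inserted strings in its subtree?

Look for the deepest trie node that still has at least two words in its subtree.
"hhhl" and "hhhli" agree on "hhhl" (4 characters) before diverging; nothing deeper is shared.
Longest shared-prefix length: 4

4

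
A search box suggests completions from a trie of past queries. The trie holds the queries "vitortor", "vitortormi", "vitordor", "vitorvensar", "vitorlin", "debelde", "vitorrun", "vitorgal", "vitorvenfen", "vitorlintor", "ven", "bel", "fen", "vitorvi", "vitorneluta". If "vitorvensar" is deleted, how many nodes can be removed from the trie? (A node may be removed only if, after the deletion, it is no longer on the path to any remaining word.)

A node on "vitorvensar"'s path can go only if nothing else ends at it or branches off below it.
The suffix "sar" (3 nodes) is used only by "vitorvensar"; the node for "vitorven" still has the child "f", so pruning stops there.
Nodes removed: 3

3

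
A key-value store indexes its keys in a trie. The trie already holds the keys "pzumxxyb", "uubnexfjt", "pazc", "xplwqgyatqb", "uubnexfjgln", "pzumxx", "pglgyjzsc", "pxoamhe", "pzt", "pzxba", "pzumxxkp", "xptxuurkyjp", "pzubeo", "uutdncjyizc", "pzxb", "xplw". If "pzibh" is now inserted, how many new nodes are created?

3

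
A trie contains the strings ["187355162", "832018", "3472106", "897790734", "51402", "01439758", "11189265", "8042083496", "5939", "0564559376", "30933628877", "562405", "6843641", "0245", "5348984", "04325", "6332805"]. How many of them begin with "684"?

1

Traverse to the node for "684", then collect every word in that subtree.
Words under "684": 6843641
Count: 1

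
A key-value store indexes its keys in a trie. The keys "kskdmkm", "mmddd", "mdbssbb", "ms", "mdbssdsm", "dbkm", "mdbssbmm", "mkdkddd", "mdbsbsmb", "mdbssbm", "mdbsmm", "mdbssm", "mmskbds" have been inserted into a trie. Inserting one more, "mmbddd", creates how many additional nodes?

"mm" is already a path in the trie; the remaining "bddd" must be added.
So 6 − 2 = 4 new nodes.

4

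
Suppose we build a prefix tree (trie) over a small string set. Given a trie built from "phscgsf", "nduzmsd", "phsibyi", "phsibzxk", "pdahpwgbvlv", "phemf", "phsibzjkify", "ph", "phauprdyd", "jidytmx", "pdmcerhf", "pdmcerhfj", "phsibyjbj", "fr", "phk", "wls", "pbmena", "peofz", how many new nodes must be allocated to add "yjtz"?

4

"yjtz" shares no prefix with any stored word, so all 4 characters open new nodes.
4 − 0 = 4 new nodes.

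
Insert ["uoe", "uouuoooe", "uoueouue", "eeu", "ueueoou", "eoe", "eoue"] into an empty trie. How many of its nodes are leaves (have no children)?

Leaves are exactly the stored words that no other stored word extends.
Those words: "eeu", "eoe", "eoue", "ueueoou", "uoe", "uoueouue", "uouuoooe"
Leaf count: 7

7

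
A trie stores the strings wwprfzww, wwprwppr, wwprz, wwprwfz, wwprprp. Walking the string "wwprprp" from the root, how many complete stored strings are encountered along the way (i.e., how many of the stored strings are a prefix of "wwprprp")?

1

Check each prefix of "wwprprp" against the stored set — each match is an end-marker on the path.
Prefixes of the query that are stored words: "wwprprp"
Count: 1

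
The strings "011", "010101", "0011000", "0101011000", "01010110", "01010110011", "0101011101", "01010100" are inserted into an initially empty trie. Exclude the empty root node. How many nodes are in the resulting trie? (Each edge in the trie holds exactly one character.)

24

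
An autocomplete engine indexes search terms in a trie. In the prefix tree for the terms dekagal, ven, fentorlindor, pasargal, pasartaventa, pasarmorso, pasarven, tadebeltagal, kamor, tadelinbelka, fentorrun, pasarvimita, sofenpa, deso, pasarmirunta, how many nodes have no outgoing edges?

Leaves are exactly the stored words that no other stored word extends.
Those words: "dekagal", "deso", "fentorlindor", "fentorrun", "kamor", "pasargal", "pasarmirunta", "pasarmorso", "pasartaventa", "pasarven", "pasarvimita", "sofenpa", "tadebeltagal", "tadelinbelka", "ven"
Leaf count: 15

15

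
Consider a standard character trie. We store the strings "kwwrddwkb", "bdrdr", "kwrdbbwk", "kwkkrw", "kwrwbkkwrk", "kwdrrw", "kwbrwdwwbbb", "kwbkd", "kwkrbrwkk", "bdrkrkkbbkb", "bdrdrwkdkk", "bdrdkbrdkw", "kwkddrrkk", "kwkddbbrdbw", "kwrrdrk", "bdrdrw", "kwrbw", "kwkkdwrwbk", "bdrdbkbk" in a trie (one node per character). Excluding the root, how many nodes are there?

99

For each word, the new-node count is its length minus the longest prefix already in the trie:
  "kwwrddwkb" → 9 new (k, w, w, r, d, d, w, k, b)
  "bdrdr" → 5 new (b, d, r, d, r)
  "kwrdbbwk" → prefix "kw" already present; 6 new (r, d, b, b, w, k)
  "kwkkrw" → prefix "kw" already present; 4 new (k, k, r, w)
  "kwrwbkkwrk" → prefix "kwr" already present; 7 new (w, b, k, k, w, r, k)
  "kwdrrw" → prefix "kw" already present; 4 new (d, r, r, w)
  "kwbrwdwwbbb" → prefix "kw" already present; 9 new (b, r, w, d, w, w, b, b, b)
  "kwbkd" → prefix "kwb" already present; 2 new (k, d)
  "kwkrbrwkk" → prefix "kwk" already present; 6 new (r, b, r, w, k, k)
  "bdrkrkkbbkb" → prefix "bdr" already present; 8 new (k, r, k, k, b, b, k, b)
  "bdrdrwkdkk" → prefix "bdrdr" already present; 5 new (w, k, d, k, k)
  "bdrdkbrdkw" → prefix "bdrd" already present; 6 new (k, b, r, d, k, w)
  "kwkddrrkk" → prefix "kwk" already present; 6 new (d, d, r, r, k, k)
  "kwkddbbrdbw" → prefix "kwkdd" already present; 6 new (b, b, r, d, b, w)
  "kwrrdrk" → prefix "kwr" already present; 4 new (r, d, r, k)
  "bdrdrw" → prefix "bdrdrw" already present; 0 new (none)
  "kwrbw" → prefix "kwr" already present; 2 new (b, w)
  "kwkkdwrwbk" → prefix "kwkk" already present; 6 new (d, w, r, w, b, k)
  "bdrdbkbk" → prefix "bdrd" already present; 4 new (b, k, b, k)
Total nodes = 9 + 5 + 6 + 4 + 7 + 4 + 9 + 2 + 6 + 8 + 5 + 6 + 6 + 6 + 4 + 0 + 2 + 6 + 4 = 99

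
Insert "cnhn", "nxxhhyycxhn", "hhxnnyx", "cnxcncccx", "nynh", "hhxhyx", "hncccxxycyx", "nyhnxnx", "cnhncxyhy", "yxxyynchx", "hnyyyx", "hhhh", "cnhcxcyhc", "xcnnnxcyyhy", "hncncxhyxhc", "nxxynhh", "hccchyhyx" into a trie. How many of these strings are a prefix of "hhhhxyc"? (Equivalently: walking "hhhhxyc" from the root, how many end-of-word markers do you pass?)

1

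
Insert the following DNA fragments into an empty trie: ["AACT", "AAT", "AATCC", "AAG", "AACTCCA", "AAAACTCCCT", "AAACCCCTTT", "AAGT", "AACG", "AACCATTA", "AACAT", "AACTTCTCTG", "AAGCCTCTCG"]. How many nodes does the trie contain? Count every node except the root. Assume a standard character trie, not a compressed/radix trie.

48

Insert word by word; a character creates a node only if that edge doesn't already exist:
  "AACT" → 4 new (A, A, C, T)
  "AAT" → prefix "AA" already present; 1 new (T)
  "AATCC" → prefix "AAT" already present; 2 new (C, C)
  "AAG" → prefix "AA" already present; 1 new (G)
  "AACTCCA" → prefix "AACT" already present; 3 new (C, C, A)
  "AAAACTCCCT" → prefix "AA" already present; 8 new (A, A, C, T, C, C, C, T)
  "AAACCCCTTT" → prefix "AAA" already present; 7 new (C, C, C, C, T, T, T)
  "AAGT" → prefix "AAG" already present; 1 new (T)
  "AACG" → prefix "AAC" already present; 1 new (G)
  "AACCATTA" → prefix "AAC" already present; 5 new (C, A, T, T, A)
  "AACAT" → prefix "AAC" already present; 2 new (A, T)
  "AACTTCTCTG" → prefix "AACT" already present; 6 new (T, C, T, C, T, G)
  "AAGCCTCTCG" → prefix "AAG" already present; 7 new (C, C, T, C, T, C, G)
Total nodes = 4 + 1 + 2 + 1 + 3 + 8 + 7 + 1 + 1 + 5 + 2 + 6 + 7 = 48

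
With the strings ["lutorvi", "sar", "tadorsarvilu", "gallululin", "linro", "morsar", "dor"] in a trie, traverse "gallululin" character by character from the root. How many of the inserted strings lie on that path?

1

Check each prefix of "gallululin" against the stored set — each match is an end-marker on the path.
Prefixes of the query that are stored words: "gallululin"
Count: 1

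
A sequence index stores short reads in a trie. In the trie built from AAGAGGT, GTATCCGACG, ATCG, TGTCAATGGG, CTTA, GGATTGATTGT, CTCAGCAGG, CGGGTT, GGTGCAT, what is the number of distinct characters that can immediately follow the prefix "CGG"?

Follow the path "CGG" to its node, then look at its outgoing edges.
Characters that immediately follow "CGG" among the stored strings: {G}.
That node has 1 child edge.

1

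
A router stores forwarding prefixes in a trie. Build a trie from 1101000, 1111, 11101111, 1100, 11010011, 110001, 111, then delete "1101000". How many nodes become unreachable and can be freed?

1

Walk "1101000" from the leaf back toward the root, removing each node that no remaining word uses.
The suffix "0" (1 node) is used only by "1101000"; the node for "110100" still has the child "1", so pruning stops there.
Nodes removed: 1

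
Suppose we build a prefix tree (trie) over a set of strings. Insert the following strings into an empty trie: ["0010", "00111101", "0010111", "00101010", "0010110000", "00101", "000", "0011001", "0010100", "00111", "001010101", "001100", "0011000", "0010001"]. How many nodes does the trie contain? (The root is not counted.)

Trie structure (* marks end of a word):
(root)
└─ 0
   └─ 0
      ├─ 0 *
      └─ 1
         ├─ 0 *
         │  ├─ 0
         │  │  └─ 0
         │  │     └─ 1 *
         │  └─ 1 *
         │     ├─ 0
         │     │  ├─ 0 *
         │     │  └─ 1
         │     │     └─ 0 *
         │     │        └─ 1 *
         │     └─ 1
         │        ├─ 0
         │        │  └─ 0
         │        │     └─ 0
         │        │        └─ 0 *
         │        └─ 1 *
         └─ 1
            ├─ 0
            │  └─ 0 *
            │     ├─ 0 *
            │     └─ 1 *
            └─ 1 *
               └─ 1
                  └─ 0
                     └─ 1 *
Counting every labelled node above: 29.

29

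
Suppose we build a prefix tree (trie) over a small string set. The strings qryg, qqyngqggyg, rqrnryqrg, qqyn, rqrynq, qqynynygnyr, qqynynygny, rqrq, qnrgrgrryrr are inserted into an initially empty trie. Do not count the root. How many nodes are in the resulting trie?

43

Count nodes per top-level branch (shared prefixes stored once):
  'q'-branch (qnrgrgrryrr, qqyn, qqyngqggyg, qqynynygny, qqynynygnyr, qryg): 30 nodes
  'r'-branch (rqrnryqrg, rqrq, rqrynq): 13 nodes
Sum: 43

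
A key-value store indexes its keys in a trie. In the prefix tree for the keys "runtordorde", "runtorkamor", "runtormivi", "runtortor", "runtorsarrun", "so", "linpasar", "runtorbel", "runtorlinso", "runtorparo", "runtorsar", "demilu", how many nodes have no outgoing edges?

11

Leaves are exactly the stored words that no other stored word extends.
Those words: "demilu", "linpasar", "runtorbel", "runtordorde", "runtorkamor", "runtorlinso", "runtormivi", "runtorparo", "runtorsarrun", "runtortor", "so"
Leaf count: 11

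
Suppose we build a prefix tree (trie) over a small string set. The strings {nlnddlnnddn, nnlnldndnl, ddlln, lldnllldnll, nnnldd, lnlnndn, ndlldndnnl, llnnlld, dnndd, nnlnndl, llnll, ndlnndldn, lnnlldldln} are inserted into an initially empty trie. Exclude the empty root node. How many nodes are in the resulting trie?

83

Count nodes per top-level branch (shared prefixes stored once):
  'd'-branch (ddlln, dnndd): 9 nodes
  'l'-branch (lldnllldnll, llnll, llnnlld, lnlnndn, lnnlldldln): 32 nodes
  'n'-branch (ndlldndnnl, ndlnndldn, nlnddlnnddn, nnlnldndnl, nnlnndl, nnnldd): 42 nodes
Sum: 83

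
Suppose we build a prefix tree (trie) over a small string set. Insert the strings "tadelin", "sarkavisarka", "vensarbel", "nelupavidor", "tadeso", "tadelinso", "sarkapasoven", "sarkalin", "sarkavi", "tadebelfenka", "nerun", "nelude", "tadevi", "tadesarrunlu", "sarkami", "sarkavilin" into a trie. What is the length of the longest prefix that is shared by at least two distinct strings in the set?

7

The deepest shared node is where two words last agree before diverging.
e.g. "sarkavi" and "sarkavilin" share the prefix "sarkavi" of length 7; no pair shares a longer one.
Longest shared-prefix length: 7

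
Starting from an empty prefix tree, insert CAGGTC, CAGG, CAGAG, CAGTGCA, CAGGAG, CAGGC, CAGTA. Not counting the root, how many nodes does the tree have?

Trie structure (* marks end of a word):
(root)
└─ C
   └─ A
      └─ G
         ├─ A
         │  └─ G *
         ├─ G *
         │  ├─ A
         │  │  └─ G *
         │  ├─ C *
         │  └─ T
         │     └─ C *
         └─ T
            ├─ A *
            └─ G
               └─ C
                  └─ A *
Counting every labelled node above: 16.

16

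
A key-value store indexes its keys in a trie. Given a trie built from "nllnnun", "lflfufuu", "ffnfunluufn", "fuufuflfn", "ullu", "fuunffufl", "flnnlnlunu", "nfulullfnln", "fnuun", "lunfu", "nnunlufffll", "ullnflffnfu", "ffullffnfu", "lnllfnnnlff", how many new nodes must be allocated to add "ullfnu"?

3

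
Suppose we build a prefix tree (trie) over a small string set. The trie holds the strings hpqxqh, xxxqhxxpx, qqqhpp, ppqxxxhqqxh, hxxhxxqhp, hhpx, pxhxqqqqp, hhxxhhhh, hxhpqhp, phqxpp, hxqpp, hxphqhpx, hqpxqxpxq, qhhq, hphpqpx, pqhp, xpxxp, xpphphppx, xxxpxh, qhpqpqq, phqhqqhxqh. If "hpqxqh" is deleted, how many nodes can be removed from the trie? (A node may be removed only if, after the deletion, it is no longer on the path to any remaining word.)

After clearing the end-marker at "hpqxqh", prune upward until reaching a node still needed by another word.
The suffix "qxqh" (4 nodes) is used only by "hpqxqh"; the node for "hp" still has the child "h", so pruning stops there.
Nodes removed: 4

4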